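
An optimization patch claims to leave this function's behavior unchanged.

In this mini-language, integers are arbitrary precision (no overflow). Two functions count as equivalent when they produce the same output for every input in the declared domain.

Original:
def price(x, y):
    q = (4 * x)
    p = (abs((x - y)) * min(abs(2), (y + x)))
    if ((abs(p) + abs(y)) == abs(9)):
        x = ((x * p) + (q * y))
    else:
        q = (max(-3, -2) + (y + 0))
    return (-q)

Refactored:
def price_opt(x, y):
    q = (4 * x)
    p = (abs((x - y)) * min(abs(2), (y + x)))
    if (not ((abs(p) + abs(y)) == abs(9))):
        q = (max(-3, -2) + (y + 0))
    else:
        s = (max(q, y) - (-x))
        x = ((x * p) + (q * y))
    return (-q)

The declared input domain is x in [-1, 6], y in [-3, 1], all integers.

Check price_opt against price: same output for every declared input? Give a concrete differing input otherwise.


Reading the diff, among the changes: boolean connective usage differs, statement counts differ, min/max/abs usage differs, arithmetic usage differs, local variable names differ.
Spot check at x=6, y=-2 — price: q becomes 24; next p becomes 16; next ((abs(p) + abs(y)) == abs(9)) evaluates to false; next q becomes -4; next final value 4. price_opt: q becomes 24; next p becomes 16; next (not ((abs(p) + abs(y)) == abs(9))) evaluates to true; next q becomes -4; next final value 4. Both give 4.
Checked all 40 inputs in the declared domain: the outputs agree on every one.
verdict: equivalent


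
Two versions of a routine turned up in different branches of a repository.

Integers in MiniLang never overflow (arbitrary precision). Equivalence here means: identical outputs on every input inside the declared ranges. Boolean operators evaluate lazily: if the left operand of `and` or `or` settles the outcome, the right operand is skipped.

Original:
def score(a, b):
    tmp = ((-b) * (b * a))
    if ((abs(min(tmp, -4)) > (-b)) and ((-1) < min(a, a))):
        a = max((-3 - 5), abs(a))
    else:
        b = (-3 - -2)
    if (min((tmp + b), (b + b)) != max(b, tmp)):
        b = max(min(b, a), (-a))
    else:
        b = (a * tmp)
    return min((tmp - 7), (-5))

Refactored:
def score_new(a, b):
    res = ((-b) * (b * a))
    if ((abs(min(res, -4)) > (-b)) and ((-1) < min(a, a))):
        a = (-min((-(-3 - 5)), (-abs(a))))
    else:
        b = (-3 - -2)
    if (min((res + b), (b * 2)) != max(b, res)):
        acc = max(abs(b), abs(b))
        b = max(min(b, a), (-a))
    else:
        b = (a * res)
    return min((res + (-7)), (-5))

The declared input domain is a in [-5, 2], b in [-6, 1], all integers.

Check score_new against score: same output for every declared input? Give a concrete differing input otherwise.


This is a faithful refactor — arithmetic usage differs; also min/max/abs usage differs; also local variable names differ; also constant usage differs; also statement counts differ, but the computed results match everywhere.
Tracing a=-4, b=-4: score: tmp=64, then ((abs(min(tmp, -4)) > (-b)) and ((-1) < min(a, a))) is false, then b=-1, then (min((tmp + b), (b + b)) != max(b, tmp)) is true, then b=4, then returns -5 | score_new: res=64, then ((abs(min(res, -4)) > (-b)) and ((-1) < min(a, a))) is false, then b=-1, then (min((res + b), (b * 2)) != max(b, res)) is true, then acc=1, then b=4, then returns -5 — matching result -5.
Every one of the 64 inputs gives matching results.
verdict: equivalent


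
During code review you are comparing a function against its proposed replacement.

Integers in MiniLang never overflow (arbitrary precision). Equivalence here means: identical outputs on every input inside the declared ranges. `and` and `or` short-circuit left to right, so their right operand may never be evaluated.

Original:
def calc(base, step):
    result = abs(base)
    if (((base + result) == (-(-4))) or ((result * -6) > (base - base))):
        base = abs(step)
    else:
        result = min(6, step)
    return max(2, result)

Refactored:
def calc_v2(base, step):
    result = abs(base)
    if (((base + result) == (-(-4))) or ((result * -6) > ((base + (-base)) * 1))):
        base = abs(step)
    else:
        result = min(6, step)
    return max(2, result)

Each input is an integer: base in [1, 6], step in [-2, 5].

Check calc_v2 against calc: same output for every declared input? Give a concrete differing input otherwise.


Equivalent — the differences include constant usage differs; and arithmetic usage differs, yet no declared input distinguishes the two.
One worked example (base=3, step=4) — calc: result becomes 3; next (((base + result) == (-(-4))) or ((result * -6) > (base - base))) evaluates to false; next result becomes 4; next final value 4; calc_v2: result becomes 3; next (((base + result) == (-(-4))) or ((result * -6) > ((base + (-base)) * 1))) evaluates to false; next result becomes 4; next final value 4; agreement on 4.
Every one of the 48 inputs gives matching results.
verdict: equivalent


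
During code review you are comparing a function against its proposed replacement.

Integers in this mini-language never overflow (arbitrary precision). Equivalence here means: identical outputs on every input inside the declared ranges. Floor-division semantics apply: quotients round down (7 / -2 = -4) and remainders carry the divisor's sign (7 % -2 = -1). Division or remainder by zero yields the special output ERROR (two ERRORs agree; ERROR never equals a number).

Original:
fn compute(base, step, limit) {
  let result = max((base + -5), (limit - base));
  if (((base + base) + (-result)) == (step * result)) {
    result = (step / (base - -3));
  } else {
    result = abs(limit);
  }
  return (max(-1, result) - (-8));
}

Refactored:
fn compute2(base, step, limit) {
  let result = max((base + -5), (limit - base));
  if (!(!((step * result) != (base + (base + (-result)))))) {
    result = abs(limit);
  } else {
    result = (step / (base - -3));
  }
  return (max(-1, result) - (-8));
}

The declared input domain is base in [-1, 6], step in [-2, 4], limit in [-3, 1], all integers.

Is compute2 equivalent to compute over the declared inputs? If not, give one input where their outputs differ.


Differences: boolean connective usage differs; also comparison usage differs — yet all 280 inputs agree.
verdict: equivalent


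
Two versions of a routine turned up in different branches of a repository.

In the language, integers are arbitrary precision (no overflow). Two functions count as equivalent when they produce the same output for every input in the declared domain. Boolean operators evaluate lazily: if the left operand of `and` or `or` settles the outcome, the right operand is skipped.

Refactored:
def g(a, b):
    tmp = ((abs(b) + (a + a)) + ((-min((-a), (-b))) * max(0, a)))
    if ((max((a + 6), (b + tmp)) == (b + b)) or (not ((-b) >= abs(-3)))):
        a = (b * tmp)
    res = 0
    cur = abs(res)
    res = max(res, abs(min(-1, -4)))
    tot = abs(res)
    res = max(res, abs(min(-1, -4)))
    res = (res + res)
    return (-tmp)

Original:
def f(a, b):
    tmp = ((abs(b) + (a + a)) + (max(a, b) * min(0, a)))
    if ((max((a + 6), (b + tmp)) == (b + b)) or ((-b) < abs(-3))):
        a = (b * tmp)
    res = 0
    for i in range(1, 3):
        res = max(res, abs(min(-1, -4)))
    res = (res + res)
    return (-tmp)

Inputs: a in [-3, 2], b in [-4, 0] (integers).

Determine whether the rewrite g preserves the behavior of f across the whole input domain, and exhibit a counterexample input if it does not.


There is a counterexample at a=-3, b=-4: -7 on one side, 2 on the other.
f: tmp becomes 7; next ((max((a + 6), (b + tmp)) == (b + b)) or ((-b) < abs(-3))) evaluates to false; next res becomes 0; next at i=1:; next res becomes 4; next at i=2:; next res becomes 4; next res becomes 8; next final value -7
g: tmp becomes -2; next ((max((a + 6), (b + tmp)) == (b + b)) or (not ((-b) >= abs(-3)))) evaluates to false; next res becomes 0; next cur becomes 0; next res becomes 4; next tot becomes 4; next res becomes 4; next res becomes 8; next final value 2
verdict: not equivalent; witness: a=-3, b=-4


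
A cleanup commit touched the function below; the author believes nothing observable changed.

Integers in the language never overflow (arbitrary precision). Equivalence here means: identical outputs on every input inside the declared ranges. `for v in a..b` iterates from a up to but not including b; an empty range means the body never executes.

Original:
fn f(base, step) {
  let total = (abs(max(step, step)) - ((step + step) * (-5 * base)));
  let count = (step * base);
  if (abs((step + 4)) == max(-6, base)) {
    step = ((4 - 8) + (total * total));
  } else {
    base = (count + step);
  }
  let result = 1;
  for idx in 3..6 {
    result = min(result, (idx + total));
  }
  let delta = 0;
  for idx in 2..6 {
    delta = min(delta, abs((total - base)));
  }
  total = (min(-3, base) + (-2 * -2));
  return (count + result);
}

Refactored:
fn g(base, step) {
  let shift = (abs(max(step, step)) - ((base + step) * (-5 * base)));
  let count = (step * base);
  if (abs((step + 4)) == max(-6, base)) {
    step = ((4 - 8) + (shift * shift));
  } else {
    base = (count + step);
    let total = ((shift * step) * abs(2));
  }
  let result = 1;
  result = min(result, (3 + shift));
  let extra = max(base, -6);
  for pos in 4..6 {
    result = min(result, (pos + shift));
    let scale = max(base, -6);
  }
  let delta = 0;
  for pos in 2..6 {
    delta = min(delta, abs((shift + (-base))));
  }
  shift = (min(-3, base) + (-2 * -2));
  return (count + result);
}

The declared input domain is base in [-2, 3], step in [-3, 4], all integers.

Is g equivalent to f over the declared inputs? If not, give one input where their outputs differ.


Try base=-2, step=1.
f: total=-19, then count=-2, then (abs((step + 4)) == max(-6, base)) is false, then base=-1, then result=1, then (idx=3), then result=-16, then (idx=4), then result=-16, then (idx=5), then result=-16, then delta=0, then (idx=2), then delta=0, then (idx=3), then delta=0, then (idx=4), then delta=0, then (idx=5), then delta=0, then total=1, then returns -18
g: shift=11, then count=-2, then (abs((step + 4)) == max(-6, base)) is false, then base=-1, then total=22, then result=1, then result=1, then extra=-1, then (pos=4), then result=1, then scale=-1, then (pos=5), then result=1, then scale=-1, then delta=0, then (pos=2), then delta=0, then (pos=3), then delta=0, then (pos=4), then delta=0, then (pos=5), then delta=0, then shift=1, then returns -1
-18 and -1 differ, so these are not the same function on this domain.
verdict: not equivalent; witness: base=-2, step=1


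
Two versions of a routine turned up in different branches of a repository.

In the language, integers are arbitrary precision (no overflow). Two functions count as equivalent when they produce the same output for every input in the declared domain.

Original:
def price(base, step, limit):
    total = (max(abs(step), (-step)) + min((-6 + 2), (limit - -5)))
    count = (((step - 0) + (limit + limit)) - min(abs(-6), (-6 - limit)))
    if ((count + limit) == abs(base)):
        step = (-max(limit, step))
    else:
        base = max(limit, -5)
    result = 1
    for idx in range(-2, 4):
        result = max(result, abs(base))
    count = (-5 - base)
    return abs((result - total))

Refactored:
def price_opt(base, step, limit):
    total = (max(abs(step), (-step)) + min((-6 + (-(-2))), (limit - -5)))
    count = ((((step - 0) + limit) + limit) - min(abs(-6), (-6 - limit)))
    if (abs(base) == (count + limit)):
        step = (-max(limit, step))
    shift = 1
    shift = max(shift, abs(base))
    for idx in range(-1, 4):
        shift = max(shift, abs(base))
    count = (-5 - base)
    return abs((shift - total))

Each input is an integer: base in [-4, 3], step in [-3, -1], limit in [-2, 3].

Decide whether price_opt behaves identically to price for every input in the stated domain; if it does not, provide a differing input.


The rewrite breaks on base=-4, step=-3, limit=-2, where the results are 3 and 5.
price: total := -1 | count := -3 | ((count + limit) == abs(base)): false | base := -2 | result := 1 | iter idx=-2: | result := 2 | iter idx=-1: | result := 2 | iter idx=0: | result := 2 | iter idx=1: | result := 2 | iter idx=2: | result := 2 | iter idx=3: | result := 2 | count := -3 | result 3
price_opt: total := -1 | count := -3 | (abs(base) == (count + limit)): false | shift := 1 | shift := 4 | iter idx=-1: | shift := 4 | iter idx=0: | shift := 4 | iter idx=1: | shift := 4 | iter idx=2: | shift := 4 | iter idx=3: | shift := 4 | count := -1 | result 5
verdict: not equivalent; witness: base=-4, step=-3, limit=-2


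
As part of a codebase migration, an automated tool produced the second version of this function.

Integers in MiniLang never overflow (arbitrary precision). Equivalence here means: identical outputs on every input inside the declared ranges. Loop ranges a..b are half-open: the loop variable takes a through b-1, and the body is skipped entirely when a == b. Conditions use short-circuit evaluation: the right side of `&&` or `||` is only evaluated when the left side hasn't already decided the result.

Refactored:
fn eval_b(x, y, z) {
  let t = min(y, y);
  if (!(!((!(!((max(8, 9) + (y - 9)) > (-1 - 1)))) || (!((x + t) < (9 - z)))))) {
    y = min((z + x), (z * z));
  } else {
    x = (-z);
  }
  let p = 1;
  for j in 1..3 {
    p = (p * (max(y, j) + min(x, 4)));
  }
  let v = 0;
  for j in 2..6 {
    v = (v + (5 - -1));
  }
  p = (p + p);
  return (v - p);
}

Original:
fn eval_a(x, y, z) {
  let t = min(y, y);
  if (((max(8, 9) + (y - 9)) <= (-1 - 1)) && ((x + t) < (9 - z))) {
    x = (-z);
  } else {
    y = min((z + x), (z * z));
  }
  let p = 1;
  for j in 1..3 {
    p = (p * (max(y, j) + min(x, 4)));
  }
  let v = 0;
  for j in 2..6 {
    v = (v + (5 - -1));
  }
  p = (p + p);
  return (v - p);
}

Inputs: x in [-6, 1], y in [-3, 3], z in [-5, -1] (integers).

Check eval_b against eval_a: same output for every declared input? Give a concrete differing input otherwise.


Side by side, the visible changes include: boolean connective usage differs; and comparison usage differs.
Tracing x=-1, y=0, z=-2: eval_a: t = 0; (((max(8, 9) + (y - 9)) <= (-1 - 1)) && ((x + t) < (9 - z))) -> false; y = -3; p = 1; [j=1]; p = 0; [j=2]; p = 0; v = 0; [j=2]; v = 6; [j=3]; v = 12; [j=4]; v = 18; [j=5]; v = 24; p = 0; return 24 | eval_b: t = 0; (!(!((!(!((max(8, 9) + (y - 9)) > (-1 - 1)))) || (!((x + t) < (9 - z)))))) -> true; y = -3; p = 1; [j=1]; p = 0; [j=2]; p = 0; v = 0; [j=2]; v = 6; [j=3]; v = 12; [j=4]; v = 18; [j=5]; v = 24; p = 0; return 24 — matching result 24.
Checked all 280 inputs in the declared domain: the outputs agree on every one.
verdict: equivalent


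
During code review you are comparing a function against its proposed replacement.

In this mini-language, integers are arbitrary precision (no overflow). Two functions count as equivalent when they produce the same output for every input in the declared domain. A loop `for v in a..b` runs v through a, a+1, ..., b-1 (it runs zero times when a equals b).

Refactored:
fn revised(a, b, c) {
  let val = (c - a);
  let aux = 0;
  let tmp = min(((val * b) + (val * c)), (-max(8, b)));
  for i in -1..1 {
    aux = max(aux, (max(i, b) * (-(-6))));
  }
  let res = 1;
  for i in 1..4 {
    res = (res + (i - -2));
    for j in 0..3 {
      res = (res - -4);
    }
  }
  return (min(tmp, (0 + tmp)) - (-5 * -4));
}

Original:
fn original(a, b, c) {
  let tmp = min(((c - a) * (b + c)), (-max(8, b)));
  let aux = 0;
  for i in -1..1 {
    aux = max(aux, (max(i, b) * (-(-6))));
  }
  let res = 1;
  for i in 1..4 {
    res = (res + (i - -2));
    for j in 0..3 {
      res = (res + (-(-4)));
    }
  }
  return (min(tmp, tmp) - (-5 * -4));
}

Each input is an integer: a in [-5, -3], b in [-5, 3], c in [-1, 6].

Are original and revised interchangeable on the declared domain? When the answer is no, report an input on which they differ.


Behavior is preserved: although statement counts differ; local variable names differ; arithmetic usage differs; constant usage differs, the outputs never diverge.
One worked example (a=-3, b=-3, c=0) — original: tmp = -9; aux = 0; [i=-1]; aux = 0; [i=0]; aux = 0; res = 1; [i=1]; res = 4; [j=0]; res = 8; [j=1]; res = 12; [j=2]; res = 16; [i=2]; res = 20; [j=0]; res = 24; [j=1]; res = 28; [j=2]; res = 32; [i=3]; res = 37; [j=0]; res = 41; [j=1]; res = 45; [j=2]; res = 49; return -29; revised: val = 3; aux = 0; tmp = -9; [i=-1]; aux = 0; [i=0]; aux = 0; res = 1; [i=1]; res = 4; [j=0]; res = 8; [j=1]; res = 12; [j=2]; res = 16; [i=2]; res = 20; [j=0]; res = 24; [j=1]; res = 28; [j=2]; res = 32; [i=3]; res = 37; [j=0]; res = 41; [j=1]; res = 45; [j=2]; res = 49; return -29; agreement on -29.
Every one of the 216 inputs gives matching results.
verdict: equivalent


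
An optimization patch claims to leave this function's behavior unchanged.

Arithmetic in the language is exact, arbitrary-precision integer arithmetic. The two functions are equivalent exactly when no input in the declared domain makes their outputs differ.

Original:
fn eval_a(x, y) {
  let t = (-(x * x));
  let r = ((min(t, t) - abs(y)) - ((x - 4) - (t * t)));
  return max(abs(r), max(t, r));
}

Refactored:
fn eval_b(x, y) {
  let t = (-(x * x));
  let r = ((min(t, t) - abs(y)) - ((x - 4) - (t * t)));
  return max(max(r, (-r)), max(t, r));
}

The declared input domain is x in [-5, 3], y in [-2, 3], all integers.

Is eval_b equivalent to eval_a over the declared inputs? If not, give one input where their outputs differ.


The two are interchangeable: min/max/abs usage differs, and every declared input agrees.
Tracing x=-4, y=2: eval_a: t := -16 | r := 246 | result 246 | eval_b: t := -16 | r := 246 | result 246 — matching result 246.
Across all 54 domain points the two functions coincide.
verdict: equivalent


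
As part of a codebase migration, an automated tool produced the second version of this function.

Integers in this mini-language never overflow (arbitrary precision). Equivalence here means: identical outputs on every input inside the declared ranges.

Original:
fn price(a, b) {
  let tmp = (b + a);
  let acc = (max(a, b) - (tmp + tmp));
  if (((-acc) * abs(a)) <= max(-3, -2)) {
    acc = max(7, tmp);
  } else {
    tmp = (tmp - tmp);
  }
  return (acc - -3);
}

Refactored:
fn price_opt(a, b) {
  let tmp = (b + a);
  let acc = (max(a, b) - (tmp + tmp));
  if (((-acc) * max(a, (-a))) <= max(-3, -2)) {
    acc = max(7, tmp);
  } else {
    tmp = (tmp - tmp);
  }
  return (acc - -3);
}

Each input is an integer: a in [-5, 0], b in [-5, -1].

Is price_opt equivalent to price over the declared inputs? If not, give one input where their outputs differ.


Comparing the listings, the differences include: min/max/abs usage differs.
One worked example (a=-3, b=-1) — price: tmp = -4; acc = 7; (((-acc) * abs(a)) <= max(-3, -2)) -> true; acc = 7; return 10; price_opt: tmp = -4; acc = 7; (((-acc) * max(a, (-a))) <= max(-3, -2)) -> true; acc = 7; return 10; agreement on 10.
Checked all 30 inputs in the declared domain: the outputs agree on every one.
verdict: equivalent


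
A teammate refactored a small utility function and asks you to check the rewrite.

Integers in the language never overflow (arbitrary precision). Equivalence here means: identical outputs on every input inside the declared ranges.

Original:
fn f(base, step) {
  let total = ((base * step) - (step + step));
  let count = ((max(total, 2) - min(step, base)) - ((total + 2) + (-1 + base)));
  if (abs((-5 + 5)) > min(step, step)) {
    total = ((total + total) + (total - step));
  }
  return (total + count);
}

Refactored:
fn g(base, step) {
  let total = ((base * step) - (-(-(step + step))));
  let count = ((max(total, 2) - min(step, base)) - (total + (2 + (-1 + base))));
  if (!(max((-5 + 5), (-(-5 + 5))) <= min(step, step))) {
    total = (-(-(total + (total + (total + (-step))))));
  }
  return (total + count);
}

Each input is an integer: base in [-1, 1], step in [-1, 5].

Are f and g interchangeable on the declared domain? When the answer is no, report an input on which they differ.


Although arithmetic usage differs; also min/max/abs usage differs; also comparison usage differs; also boolean connective usage differs; also constant usage differs, 21/21 inputs agree.
verdict: equivalent


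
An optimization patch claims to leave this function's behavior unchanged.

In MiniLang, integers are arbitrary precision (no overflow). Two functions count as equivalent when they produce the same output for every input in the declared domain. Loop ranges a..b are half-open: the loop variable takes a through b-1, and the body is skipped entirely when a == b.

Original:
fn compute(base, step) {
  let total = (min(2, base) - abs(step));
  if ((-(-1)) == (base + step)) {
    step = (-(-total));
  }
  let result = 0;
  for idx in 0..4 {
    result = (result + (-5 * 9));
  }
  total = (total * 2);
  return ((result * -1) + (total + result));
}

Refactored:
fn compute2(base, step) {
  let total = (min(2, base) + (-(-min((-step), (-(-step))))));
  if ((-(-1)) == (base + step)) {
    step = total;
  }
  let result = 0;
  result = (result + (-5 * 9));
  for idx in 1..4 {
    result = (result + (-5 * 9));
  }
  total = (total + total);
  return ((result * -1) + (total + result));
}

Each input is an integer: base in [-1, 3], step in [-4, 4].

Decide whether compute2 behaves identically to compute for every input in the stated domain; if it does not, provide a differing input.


The two are interchangeable: statement counts differ; loop structure differs; arithmetic usage differs; min/max/abs usage differs; constant usage differs, and every declared input agrees.
Spot check at base=2, step=-4 — compute: total=-2, then ((-(-1)) == (base + step)) is false, then result=0, then (idx=0), then result=-45, then (idx=1), then result=-90, then (idx=2), then result=-135, then (idx=3), then result=-180, then total=-4, then returns -4. compute2: total=-2, then ((-(-1)) == (base + step)) is false, then result=0, then result=-45, then (idx=1), then result=-90, then (idx=2), then result=-135, then (idx=3), then result=-180, then total=-4, then returns -4. Both give -4.
Across all 45 domain points the two functions coincide.
verdict: equivalent


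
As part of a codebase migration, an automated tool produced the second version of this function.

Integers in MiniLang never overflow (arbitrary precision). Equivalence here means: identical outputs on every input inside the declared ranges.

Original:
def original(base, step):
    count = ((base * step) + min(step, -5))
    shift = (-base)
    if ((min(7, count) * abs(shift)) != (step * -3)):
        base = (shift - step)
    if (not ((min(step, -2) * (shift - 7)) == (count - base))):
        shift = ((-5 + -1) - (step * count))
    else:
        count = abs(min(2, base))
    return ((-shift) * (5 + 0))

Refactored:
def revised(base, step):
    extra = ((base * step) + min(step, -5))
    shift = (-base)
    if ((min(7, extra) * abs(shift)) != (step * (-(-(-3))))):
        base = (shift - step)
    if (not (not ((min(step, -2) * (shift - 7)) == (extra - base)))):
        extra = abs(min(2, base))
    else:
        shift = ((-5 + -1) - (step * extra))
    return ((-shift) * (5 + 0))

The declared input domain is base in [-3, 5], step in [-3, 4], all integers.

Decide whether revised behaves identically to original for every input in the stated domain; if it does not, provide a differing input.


Equivalent — the differences include boolean connective usage differs, local variable names differ, yet no declared input distinguishes the two.
Spot check at base=3, step=4 — original: count=7, then shift=-3, then ((min(7, count) * abs(shift)) != (step * -3)) is true, then base=-7, then (not ((min(step, -2) * (shift - 7)) == (count - base))) is true, then shift=-34, then returns 170. revised: extra=7, then shift=-3, then ((min(7, extra) * abs(shift)) != (step * (-(-(-3))))) is true, then base=-7, then (not (not ((min(step, -2) * (shift - 7)) == (extra - base)))) is false, then shift=-34, then returns 170. Both give 170.
Across all 72 domain points the two functions coincide.
verdict: equivalent


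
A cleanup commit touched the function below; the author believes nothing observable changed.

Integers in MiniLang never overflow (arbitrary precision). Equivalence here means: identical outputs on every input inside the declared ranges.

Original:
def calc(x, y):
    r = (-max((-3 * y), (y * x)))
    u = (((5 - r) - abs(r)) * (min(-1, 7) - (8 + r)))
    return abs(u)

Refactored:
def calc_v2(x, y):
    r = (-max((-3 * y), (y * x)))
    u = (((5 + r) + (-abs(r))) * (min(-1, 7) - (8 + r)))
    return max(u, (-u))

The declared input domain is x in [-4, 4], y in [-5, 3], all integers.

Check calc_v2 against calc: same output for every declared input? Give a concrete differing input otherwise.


Try x=-4, y=-5.
calc: r = -20; u = 55; return 55
calc_v2: r = -20; u = -385; return 385
55 vs 385 — the two versions disagree here.
verdict: not equivalent; witness: x=-4, y=-5


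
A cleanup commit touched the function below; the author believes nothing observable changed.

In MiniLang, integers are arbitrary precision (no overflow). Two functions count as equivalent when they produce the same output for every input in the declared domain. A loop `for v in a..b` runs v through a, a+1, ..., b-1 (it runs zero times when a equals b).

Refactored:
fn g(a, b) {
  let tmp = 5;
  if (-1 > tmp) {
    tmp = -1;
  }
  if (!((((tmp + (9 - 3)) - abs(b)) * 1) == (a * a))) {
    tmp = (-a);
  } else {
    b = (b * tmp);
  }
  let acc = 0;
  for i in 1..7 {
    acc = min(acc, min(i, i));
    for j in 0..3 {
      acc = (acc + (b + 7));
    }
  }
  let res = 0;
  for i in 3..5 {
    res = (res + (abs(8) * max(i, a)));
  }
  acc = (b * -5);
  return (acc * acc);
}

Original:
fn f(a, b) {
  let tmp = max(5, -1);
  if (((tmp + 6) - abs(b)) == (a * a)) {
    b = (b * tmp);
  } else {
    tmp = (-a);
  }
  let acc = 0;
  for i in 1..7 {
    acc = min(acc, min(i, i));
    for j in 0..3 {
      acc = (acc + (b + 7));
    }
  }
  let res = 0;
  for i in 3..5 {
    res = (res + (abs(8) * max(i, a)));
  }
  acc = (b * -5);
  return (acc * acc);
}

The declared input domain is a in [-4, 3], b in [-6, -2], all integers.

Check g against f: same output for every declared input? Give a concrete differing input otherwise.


This is a faithful refactor — min/max/abs usage differs; arithmetic usage differs; statement counts differ; branching structure differs; comparison usage differs; boolean connective usage differs; constant usage differs, but the computed results match everywhere.
Tracing a=3, b=-5: f: tmp = 5; (((tmp + 6) - abs(b)) == (a * a)) -> false; tmp = -3; acc = 0; [i=1]; acc = 0; [j=0]; acc = 2; [j=1]; acc = 4; [j=2]; acc = 6; [i=2]; acc = 2; [j=0]; acc = 4; [j=1]; acc = 6; [j=2]; acc = 8; [i=3]; acc = 3; [j=0]; acc = 5; [j=1]; acc = 7; [j=2]; acc = 9; [i=4]; acc = 4; [j=0]; acc = 6; [j=1]; acc = 8; [j=2]; acc = 10; [i=5]; acc = 5; [j=0]; acc = 7; [j=1]; acc = 9; [j=2]; acc = 11; [i=6]; acc = 6; [j=0]; acc = 8; [j=1]; acc = 10; [j=2]; acc = 12; res = 0; [i=3]; res = 24; [i=4]; res = 56; acc = 25; return 625 | g: tmp = 5; (-1 > tmp) -> false; (!((((tmp + (9 - 3)) - abs(b)) * 1) == (a * a))) -> true; tmp = -3; acc = 0; [i=1]; acc = 0; [j=0]; acc = 2; [j=1]; acc = 4; [j=2]; acc = 6; [i=2]; acc = 2; [j=0]; acc = 4; [j=1]; acc = 6; [j=2]; acc = 8; [i=3]; acc = 3; [j=0]; acc = 5; [j=1]; acc = 7; [j=2]; acc = 9; [i=4]; acc = 4; [j=0]; acc = 6; [j=1]; acc = 8; [j=2]; acc = 10; [i=5]; acc = 5; [j=0]; acc = 7; [j=1]; acc = 9; [j=2]; acc = 11; [i=6]; acc = 6; [j=0]; acc = 8; [j=1]; acc = 10; [j=2]; acc = 12; res = 0; [i=3]; res = 24; [i=4]; res = 56; acc = 25; return 625 — matching result 625.
Across all 40 domain points the two functions coincide.
verdict: equivalent


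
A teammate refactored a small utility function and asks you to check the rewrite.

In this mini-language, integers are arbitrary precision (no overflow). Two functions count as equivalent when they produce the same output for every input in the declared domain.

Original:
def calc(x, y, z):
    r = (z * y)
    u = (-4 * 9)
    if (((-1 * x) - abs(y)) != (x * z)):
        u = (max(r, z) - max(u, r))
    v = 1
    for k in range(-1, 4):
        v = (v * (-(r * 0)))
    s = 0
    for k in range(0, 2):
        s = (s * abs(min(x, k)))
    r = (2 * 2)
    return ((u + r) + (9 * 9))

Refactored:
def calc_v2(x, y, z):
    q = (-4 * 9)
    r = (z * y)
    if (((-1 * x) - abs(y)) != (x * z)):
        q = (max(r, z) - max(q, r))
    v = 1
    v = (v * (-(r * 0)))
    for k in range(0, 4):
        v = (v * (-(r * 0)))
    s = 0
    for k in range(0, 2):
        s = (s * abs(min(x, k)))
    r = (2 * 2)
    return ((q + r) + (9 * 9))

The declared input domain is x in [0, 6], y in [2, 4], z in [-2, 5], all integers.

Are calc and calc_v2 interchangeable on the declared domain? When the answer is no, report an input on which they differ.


The two versions differ — the changes include statement counts differ, local variable names differ, constant usage differs, loop structure differs, arithmetic usage differs.
Spot check at x=0, y=2, z=5 — calc: r = 10; u = -36; (((-1 * x) - abs(y)) != (x * z)) -> true; u = 0; v = 1; [k=-1]; v = 0; [k=0]; v = 0; [k=1]; v = 0; [k=2]; v = 0; [k=3]; v = 0; s = 0; [k=0]; s = 0; [k=1]; s = 0; r = 4; return 85. calc_v2: q = -36; r = 10; (((-1 * x) - abs(y)) != (x * z)) -> true; q = 0; v = 1; v = 0; [k=0]; v = 0; [k=1]; v = 0; [k=2]; v = 0; [k=3]; v = 0; s = 0; [k=0]; s = 0; [k=1]; s = 0; r = 4; return 85. Both give 85.
Checked all 168 inputs in the declared domain: the outputs agree on every one.
verdict: equivalent


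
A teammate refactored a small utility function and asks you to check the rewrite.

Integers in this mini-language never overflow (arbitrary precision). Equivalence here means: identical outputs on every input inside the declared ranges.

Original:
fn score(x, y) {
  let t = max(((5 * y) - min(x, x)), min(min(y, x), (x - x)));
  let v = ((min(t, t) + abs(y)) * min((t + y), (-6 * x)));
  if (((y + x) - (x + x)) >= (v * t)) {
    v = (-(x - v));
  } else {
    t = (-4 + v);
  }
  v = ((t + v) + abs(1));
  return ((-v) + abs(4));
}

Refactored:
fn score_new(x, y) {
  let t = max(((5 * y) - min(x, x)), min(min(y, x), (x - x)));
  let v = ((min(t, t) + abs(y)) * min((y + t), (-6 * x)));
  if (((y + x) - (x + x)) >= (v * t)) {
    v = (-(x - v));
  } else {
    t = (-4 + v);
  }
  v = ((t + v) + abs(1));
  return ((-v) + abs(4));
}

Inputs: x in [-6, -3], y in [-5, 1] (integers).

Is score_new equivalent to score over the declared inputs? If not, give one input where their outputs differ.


Reading the diff, among the changes: same computation, different form.
Spot check at x=-3, y=-3 — score: t = -3; v = 0; (((y + x) - (x + x)) >= (v * t)) -> true; v = 3; v = 1; return 3. score_new: t = -3; v = 0; (((y + x) - (x + x)) >= (v * t)) -> true; v = 3; v = 1; return 3. Both give 3.
Checked all 28 inputs in the declared domain: the outputs agree on every one.
verdict: equivalent


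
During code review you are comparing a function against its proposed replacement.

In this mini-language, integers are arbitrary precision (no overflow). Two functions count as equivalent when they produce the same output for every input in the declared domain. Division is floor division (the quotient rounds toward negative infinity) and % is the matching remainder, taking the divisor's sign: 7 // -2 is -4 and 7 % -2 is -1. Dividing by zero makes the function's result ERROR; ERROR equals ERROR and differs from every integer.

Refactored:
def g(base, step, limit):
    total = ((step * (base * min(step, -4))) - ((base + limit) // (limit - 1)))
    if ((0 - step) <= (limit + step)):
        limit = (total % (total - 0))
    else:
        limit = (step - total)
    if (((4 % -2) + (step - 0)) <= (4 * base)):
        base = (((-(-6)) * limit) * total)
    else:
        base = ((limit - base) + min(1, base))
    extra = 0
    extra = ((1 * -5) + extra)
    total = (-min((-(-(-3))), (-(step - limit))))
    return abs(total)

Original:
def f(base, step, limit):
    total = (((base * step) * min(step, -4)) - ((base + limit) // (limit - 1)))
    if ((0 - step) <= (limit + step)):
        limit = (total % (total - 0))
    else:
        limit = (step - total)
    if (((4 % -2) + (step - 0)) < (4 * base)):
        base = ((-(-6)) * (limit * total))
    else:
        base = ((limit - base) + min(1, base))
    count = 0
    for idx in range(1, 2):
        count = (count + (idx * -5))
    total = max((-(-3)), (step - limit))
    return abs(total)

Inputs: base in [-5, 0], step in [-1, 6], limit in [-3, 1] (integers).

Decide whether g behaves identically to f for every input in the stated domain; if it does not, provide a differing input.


The one real change (`(((4 % -2) + (step - 0)) < (4 * base))` became `(((4 % -2) + (step - 0)) <= (4 * base))`) has no effect anywhere in the declared ranges; all 240 inputs agree.
verdict: equivalent


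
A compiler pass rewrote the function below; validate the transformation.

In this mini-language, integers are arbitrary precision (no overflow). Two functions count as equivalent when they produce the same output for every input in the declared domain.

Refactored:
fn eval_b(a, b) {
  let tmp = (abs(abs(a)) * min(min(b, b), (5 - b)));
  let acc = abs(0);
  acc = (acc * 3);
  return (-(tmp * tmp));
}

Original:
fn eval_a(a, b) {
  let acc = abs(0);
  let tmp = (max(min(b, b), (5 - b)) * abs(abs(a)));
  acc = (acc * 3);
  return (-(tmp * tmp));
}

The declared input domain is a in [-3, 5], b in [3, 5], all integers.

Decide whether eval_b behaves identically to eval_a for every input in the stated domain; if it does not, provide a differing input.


The rewrite breaks on a=-3, b=3, where the results are -81 and -36.
eval_a: acc becomes 0; next tmp becomes 9; next acc becomes 0; next final value -81
eval_b: tmp becomes 6; next acc becomes 0; next acc becomes 0; next final value -36
verdict: not equivalent; witness: a=-3, b=3


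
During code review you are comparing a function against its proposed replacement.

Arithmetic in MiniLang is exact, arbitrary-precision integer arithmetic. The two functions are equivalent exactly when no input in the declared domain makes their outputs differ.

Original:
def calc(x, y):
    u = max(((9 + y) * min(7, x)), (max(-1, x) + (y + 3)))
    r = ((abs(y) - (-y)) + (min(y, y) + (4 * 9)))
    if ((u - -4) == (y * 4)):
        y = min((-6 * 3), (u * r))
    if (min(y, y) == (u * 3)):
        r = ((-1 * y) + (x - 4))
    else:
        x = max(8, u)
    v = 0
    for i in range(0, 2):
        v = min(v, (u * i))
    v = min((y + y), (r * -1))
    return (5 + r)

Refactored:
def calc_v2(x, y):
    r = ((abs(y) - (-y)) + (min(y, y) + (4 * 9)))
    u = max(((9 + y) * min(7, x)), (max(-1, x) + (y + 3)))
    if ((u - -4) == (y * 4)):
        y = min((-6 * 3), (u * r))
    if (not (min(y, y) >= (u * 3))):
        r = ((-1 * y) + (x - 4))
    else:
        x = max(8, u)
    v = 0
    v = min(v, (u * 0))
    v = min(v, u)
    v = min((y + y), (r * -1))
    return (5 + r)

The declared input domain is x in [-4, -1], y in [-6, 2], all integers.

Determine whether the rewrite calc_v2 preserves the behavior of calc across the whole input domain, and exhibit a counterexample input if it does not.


x=-4, y=-3 yields 0 from calc but 38 from calc_v2.
verdict: not equivalent; witness: x=-4, y=-3


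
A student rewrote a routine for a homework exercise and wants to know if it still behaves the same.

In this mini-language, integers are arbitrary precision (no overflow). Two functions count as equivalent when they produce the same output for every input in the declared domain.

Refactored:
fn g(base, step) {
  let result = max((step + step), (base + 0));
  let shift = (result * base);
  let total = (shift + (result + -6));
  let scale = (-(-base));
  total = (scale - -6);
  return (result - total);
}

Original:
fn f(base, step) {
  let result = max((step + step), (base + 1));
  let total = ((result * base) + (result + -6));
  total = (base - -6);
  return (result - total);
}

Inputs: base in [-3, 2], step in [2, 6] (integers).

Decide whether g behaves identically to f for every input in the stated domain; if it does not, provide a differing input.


Equivalent. The one real change (`1` became `0`) has no effect anywhere in the declared ranges.
Checked all 30 inputs in the declared domain: the outputs agree on every one.
Tracing base=2, step=5: f: result = 10; total = 24; total = 8; return 2 | g: result = 10; shift = 20; total = 24; scale = 2; total = 8; return 2 — matching result 2.
verdict: equivalent


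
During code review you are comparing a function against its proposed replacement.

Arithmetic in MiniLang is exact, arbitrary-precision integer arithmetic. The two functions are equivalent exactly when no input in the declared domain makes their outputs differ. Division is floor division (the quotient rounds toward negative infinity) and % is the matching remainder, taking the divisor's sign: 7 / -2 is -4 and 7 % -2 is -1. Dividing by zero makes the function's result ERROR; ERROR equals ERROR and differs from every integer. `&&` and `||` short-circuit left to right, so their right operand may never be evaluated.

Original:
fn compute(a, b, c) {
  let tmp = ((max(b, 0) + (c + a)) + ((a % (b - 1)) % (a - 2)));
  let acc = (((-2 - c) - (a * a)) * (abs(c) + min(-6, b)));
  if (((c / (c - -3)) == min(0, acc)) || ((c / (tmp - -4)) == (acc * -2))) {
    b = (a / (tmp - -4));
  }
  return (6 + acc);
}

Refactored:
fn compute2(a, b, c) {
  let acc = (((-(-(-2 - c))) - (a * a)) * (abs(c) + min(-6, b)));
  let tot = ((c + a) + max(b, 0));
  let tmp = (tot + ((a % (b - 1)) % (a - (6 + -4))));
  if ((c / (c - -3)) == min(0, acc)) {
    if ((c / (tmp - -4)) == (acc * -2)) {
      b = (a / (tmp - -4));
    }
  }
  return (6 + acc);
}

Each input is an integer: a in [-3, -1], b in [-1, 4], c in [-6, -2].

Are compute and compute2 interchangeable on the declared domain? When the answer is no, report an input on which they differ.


Take a=-3, b=4, c=-5.
compute: tmp=-4, then acc=6, then a zero divisor aborts: ERROR
compute2: acc=6, then tot=-4, then tmp=-4, then ((c / (c - -3)) == min(0, acc)) is false, then returns 12
ERROR against 12: the behavior changed.
verdict: not equivalent; witness: a=-3, b=4, c=-5


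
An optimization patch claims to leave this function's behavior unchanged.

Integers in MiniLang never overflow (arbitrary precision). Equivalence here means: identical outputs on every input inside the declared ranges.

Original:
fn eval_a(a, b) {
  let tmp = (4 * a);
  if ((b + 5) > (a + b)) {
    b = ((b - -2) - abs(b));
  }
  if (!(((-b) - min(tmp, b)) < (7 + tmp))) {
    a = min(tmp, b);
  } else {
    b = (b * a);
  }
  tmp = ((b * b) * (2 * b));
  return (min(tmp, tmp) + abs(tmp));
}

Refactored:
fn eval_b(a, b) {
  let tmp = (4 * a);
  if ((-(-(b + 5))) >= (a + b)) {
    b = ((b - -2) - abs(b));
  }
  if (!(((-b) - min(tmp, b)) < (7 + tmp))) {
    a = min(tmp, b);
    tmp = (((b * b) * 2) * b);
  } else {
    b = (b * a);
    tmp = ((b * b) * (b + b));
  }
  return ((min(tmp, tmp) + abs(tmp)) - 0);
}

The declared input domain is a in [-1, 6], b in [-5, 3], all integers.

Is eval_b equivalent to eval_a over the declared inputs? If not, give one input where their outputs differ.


Evaluate both at a=5, b=0.
eval_a: tmp=20, then ((b + 5) > (a + b)) is false, then (!(((-b) - min(tmp, b)) < (7 + tmp))) is false, then b=0, then tmp=0, then returns 0
eval_b: tmp=20, then ((-(-(b + 5))) >= (a + b)) is true, then b=2, then (!(((-b) - min(tmp, b)) < (7 + tmp))) is false, then b=10, then tmp=2000, then returns 4000
0 and 4000 differ, so these are not the same function on this domain.
verdict: not equivalent; witness: a=5, b=0


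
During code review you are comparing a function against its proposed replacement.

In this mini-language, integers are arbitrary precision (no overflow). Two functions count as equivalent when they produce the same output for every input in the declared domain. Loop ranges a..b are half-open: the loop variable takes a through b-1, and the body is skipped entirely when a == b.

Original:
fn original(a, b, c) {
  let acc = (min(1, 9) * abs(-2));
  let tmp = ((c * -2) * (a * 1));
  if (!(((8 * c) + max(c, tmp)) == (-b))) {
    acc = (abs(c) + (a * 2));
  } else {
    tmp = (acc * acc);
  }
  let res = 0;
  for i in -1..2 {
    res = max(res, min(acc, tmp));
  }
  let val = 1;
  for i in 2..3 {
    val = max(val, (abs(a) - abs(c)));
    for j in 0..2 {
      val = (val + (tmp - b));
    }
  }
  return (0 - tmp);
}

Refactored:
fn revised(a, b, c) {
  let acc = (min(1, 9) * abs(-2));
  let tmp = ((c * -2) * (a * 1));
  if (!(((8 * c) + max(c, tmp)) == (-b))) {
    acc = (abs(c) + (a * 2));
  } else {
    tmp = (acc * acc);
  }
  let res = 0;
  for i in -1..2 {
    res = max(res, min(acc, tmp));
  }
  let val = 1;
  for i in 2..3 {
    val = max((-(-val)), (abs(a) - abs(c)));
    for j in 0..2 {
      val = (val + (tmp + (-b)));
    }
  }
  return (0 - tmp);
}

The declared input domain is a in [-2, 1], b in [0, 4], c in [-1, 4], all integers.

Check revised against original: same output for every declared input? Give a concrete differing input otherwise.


Comparing the listings, the differences include: arithmetic usage differs.
One worked example (a=-2, b=4, c=-1) — original: acc becomes 2; next tmp becomes -4; next (!(((8 * c) + max(c, tmp)) == (-b))) evaluates to true; next acc becomes -3; next res becomes 0; next at i=-1:; next res becomes 0; next at i=0:; next res becomes 0; next at i=1:; next res becomes 0; next val becomes 1; next at i=2:; next val becomes 1; next at j=0:; next val becomes -7; next at j=1:; next val becomes -15; next final value 4; revised: acc becomes 2; next tmp becomes -4; next (!(((8 * c) + max(c, tmp)) == (-b))) evaluates to true; next acc becomes -3; next res becomes 0; next at i=-1:; next res becomes 0; next at i=0:; next res becomes 0; next at i=1:; next res becomes 0; next val becomes 1; next at i=2:; next val becomes 1; next at j=0:; next val becomes -7; next at j=1:; next val becomes -15; next final value 4; agreement on 4.
Every one of the 120 inputs gives matching results.
verdict: equivalent
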